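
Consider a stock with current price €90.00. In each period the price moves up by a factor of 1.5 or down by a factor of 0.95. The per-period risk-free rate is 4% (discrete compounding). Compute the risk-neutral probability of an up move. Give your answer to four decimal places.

Risk-neutral probability p = (1 + 0.04 − 0.95)/(1.5 − 0.95) = 0.0900/0.5500 = 0.1636

p = 0.1636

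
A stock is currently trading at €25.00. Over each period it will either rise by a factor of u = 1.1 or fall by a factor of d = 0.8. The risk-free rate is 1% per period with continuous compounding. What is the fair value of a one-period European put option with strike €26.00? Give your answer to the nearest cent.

€1.78

Risk-neutral probability p = (e^0.01 − 0.8)/(1.1 − 0.8) = 0.2101/0.3000 = 0.7002
Terminal stock prices: S_u = 27.5, S_d = 20
Terminal payoffs (K − S): max(-1.5, 0) = 0, max(6, 0) = 6
Node 0 (S = 25): V_0 = e^(−0.01)·[0.7002·0.0000 + 0.2998·6.0000] = 1.7811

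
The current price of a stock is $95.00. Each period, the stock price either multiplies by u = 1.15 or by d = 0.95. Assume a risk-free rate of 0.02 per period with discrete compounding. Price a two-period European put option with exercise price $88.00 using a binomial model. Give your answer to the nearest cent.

Risk-neutral probability p = (1 + 0.02 − 0.95)/(1.15 − 0.95) = 0.0700/0.2000 = 0.3500
Terminal stock prices: S_uu = 125.6, S_ud = 103.8, S_dd = 85.74
Terminal payoffs (K − S): max(-37.64, 0) = 0, max(-15.79, 0) = 0, max(2.263, 0) = 2.263
Node u (S = 109.2): V_u = 1/1.02·[0.3500·0.0000 + 0.6500·0.0000] = 0.0000
Node d (S = 90.25): V_d = 1/1.02·[0.3500·0.0000 + 0.6500·2.2625] = 1.4418
Node 0 (S = 95): V_0 = 1/1.02·[0.3500·0.0000 + 0.6500·1.4418] = 0.9188

$0.92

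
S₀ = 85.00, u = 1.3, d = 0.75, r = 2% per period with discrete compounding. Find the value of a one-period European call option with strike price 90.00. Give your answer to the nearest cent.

Risk-neutral probability p = (1 + 0.02 − 0.75)/(1.3 − 0.75) = 0.2700/0.5500 = 0.4909
Terminal stock prices: S_u = 110.5, S_d = 63.75
Terminal payoffs (S − K): max(20.5, 0) = 20.5, max(-26.25, 0) = 0
Node 0 (S = 85): V_0 = 1/1.02·[0.4909·20.5000 + 0.5091·0.0000] = 9.8663

9.87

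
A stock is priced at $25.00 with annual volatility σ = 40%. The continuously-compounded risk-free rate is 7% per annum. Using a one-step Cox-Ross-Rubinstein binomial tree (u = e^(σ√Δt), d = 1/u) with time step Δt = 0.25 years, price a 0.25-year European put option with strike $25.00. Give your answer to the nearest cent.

$2.25

CRR parameters: u = e^(σ√Δt) = e^(0.4·√0.25) = 1.2214, d = 1/u = 0.8187
Per-period rate: rΔt = 0.07·0.25 = 0.0175, so R = e^0.0175 = 1.0177
Risk-neutral probability p = (e^0.0175 − 0.8187)/(1.2214 − 0.8187) = 0.1989/0.4027 = 0.4940
Terminal stock prices: S_u = 30.54, S_d = 20.47
Terminal payoffs (K − S): max(-5.535, 0) = 0, max(4.532, 0) = 4.532
Node 0 (S = 25): V_0 = e^(−0.0175)·[0.4940·0.0000 + 0.5060·4.5317] = 2.2532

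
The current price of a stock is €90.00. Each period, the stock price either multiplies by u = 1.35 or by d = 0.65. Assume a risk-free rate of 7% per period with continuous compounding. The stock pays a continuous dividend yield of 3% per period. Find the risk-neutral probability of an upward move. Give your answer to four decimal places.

p = 0.5583

Per-period risk-free factor R = e^0.07 = 1.0725; dividend-adjusted growth = e^(0.07−0.03) = 1.0408.
Risk-neutral probability p = (1.0408 − 0.65)/(1.35 − 0.65) = 0.3908/0.7000 = 0.5583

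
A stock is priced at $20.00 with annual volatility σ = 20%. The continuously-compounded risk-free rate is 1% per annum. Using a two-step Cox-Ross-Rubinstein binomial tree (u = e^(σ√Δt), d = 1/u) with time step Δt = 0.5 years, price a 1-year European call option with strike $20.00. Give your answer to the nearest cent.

$1.51

CRR parameters: u = e^(σ√Δt) = e^(0.2·√0.5) = 1.1519, d = 1/u = 0.8681
Per-period rate: rΔt = 0.01·0.5 = 0.005, so R = e^0.005 = 1.0050
Risk-neutral probability p = (e^0.005 − 0.8681)/(1.1519 − 0.8681) = 0.1369/0.2838 = 0.4824
Terminal stock prices: S_uu = 26.54, S_ud = 20, S_dd = 15.07
Terminal payoffs (S − K): max(6.538, 0) = 6.538, max(0, 0) = 0, max(-4.927, 0) = 0
Node u (S = 23.04): V_u = e^(−0.005)·[0.4824·6.5379 + 0.5176·0.0000] = 3.1379
Node d (S = 17.36): V_d = e^(−0.005)·[0.4824·0.0000 + 0.5176·0.0000] = 0.0000
Node 0 (S = 20): V_0 = e^(−0.005)·[0.4824·3.1379 + 0.5176·0.0000] = 1.5061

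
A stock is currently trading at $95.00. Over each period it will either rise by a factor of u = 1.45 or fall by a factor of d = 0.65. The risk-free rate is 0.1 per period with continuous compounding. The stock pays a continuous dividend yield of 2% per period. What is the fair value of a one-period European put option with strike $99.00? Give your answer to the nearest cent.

$15.45

Per-period risk-free factor R = e^0.1 = 1.1052; dividend-adjusted growth = e^(0.1−0.02) = 1.0833.
Risk-neutral probability p = (1.0833 − 0.65)/(1.45 − 0.65) = 0.4333/0.8000 = 0.5416
Terminal stock prices: S_u = 137.8, S_d = 61.75
Terminal payoffs (K − S): max(-38.75, 0) = 0, max(37.25, 0) = 37.25
Node 0 (S = 95): V_0 = e^(−0.1)·[0.5416·0.0000 + 0.4584·37.2500] = 15.4502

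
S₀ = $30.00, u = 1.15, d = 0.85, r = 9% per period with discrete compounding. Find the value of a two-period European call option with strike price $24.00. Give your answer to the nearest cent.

Risk-neutral probability p = (1 + 0.09 − 0.85)/(1.15 − 0.85) = 0.2400/0.3000 = 0.8000
Terminal stock prices: S_uu = 39.67, S_ud = 29.32, S_dd = 21.67
Terminal payoffs (S − K): max(15.67, 0) = 15.67, max(5.325, 0) = 5.325, max(-2.325, 0) = 0
Node u (S = 34.5): V_u = 1/1.09·[0.8000·15.6750 + 0.2000·5.3250] = 12.4817
Node d (S = 25.5): V_d = 1/1.09·[0.8000·5.3250 + 0.2000·0.0000] = 3.9083
Node 0 (S = 30): V_0 = 1/1.09·[0.8000·12.4817 + 0.2000·3.9083] = 9.8780

$9.88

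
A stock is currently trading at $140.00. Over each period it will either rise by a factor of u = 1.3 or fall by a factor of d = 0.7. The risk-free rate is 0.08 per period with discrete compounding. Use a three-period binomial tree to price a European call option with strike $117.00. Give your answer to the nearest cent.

Risk-neutral probability p = (1 + 0.08 − 0.7)/(1.3 − 0.7) = 0.3800/0.6000 = 0.6333
Terminal stock prices: S_uuu = 307.6, S_uud = 165.6, S_udd = 89.18, S_ddd = 48.02
Terminal payoffs (S − K): max(190.6, 0) = 190.6, max(48.62, 0) = 48.62, max(-27.82, 0) = 0, max(-68.98, 0) = 0
Node uu (S = 236.6): V_uu = 1/1.08·[0.6333·190.5800 + 0.3667·48.6200] = 128.2667
Node ud (S = 127.4): V_ud = 1/1.08·[0.6333·48.6200 + 0.3667·0.0000] = 28.5117
Node dd (S = 68.6): V_dd = 1/1.08·[0.6333·0.0000 + 0.3667·0.0000] = 0.0000
Node u (S = 182): V_u = 1/1.08·[0.6333·128.2667 + 0.3667·28.5117] = 84.8980
Node d (S = 98): V_d = 1/1.08·[0.6333·28.5117 + 0.3667·0.0000] = 16.7198
Node 0 (S = 140): V_0 = 1/1.08·[0.6333·84.8980 + 0.3667·16.7198] = 55.4624

$55.46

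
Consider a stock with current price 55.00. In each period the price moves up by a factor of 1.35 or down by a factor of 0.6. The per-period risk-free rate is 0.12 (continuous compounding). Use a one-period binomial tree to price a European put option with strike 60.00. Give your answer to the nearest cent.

Risk-neutral probability p = (e^0.12 − 0.6)/(1.35 − 0.6) = 0.5275/0.7500 = 0.7033
Terminal stock prices: S_u = 74.25, S_d = 33
Terminal payoffs (K − S): max(-14.25, 0) = 0, max(27, 0) = 27
Node 0 (S = 55): V_0 = e^(−0.12)·[0.7033·0.0000 + 0.2967·27.0000] = 7.1043

7.10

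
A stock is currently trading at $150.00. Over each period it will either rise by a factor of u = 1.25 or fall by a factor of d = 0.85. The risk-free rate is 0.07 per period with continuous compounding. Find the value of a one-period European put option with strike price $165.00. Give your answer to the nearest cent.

$15.51

Risk-neutral probability p = (e^0.07 − 0.85)/(1.25 − 0.85) = 0.2225/0.4000 = 0.5563
Terminal stock prices: S_u = 187.5, S_d = 127.5
Terminal payoffs (K − S): max(-22.5, 0) = 0, max(37.5, 0) = 37.5
Node 0 (S = 150): V_0 = e^(−0.07)·[0.5563·0.0000 + 0.4437·37.5000] = 15.5149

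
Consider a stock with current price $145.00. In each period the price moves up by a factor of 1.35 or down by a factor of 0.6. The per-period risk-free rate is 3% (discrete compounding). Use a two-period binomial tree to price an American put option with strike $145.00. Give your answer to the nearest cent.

Risk-neutral probability p = (1 + 0.03 − 0.6)/(1.35 − 0.6) = 0.4300/0.7500 = 0.5733
Terminal stock prices: S_uu = 264.3, S_ud = 117.4, S_dd = 52.2
Terminal payoffs (K − S): max(-119.3, 0) = 0, max(27.55, 0) = 27.55, max(92.8, 0) = 92.8
Node u (S = 195.8): continuation = 1/1.03·[0.5733·0.0000 + 0.4267·27.5500] = 11.4123; exercise value = 0.0000 ≤ continuation, so V_u = 11.4123
Node d (S = 87): continuation = 1/1.03·[0.5733·27.5500 + 0.4267·92.8000] = 53.7767; exercise value = 58.0000 > continuation, so V_d = 58.0000 (exercise)
Node 0 (S = 145): continuation = 1/1.03·[0.5733·11.4123 + 0.4267·58.0000] = 30.3784; exercise value = 0.0000 ≤ continuation, so V_0 = 30.3784

$30.38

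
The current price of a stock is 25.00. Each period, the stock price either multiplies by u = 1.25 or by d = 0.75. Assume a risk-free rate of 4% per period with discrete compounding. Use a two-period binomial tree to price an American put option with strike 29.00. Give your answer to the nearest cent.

Risk-neutral probability p = (1 + 0.04 − 0.75)/(1.25 − 0.75) = 0.2900/0.5000 = 0.5800
Terminal stock prices: S_uu = 39.06, S_ud = 23.44, S_dd = 14.06
Terminal payoffs (K − S): max(-10.06, 0) = 0, max(5.562, 0) = 5.562, max(14.94, 0) = 14.94
Node u (S = 31.25): continuation = 1/1.04·[0.5800·0.0000 + 0.4200·5.5625] = 2.2464; exercise value = 0.0000 ≤ continuation, so V_u = 2.2464
Node d (S = 18.75): continuation = 1/1.04·[0.5800·5.5625 + 0.4200·14.9375] = 9.1346; exercise value = 10.2500 > continuation, so V_d = 10.2500 (exercise)
Node 0 (S = 25): continuation = 1/1.04·[0.5800·2.2464 + 0.4200·10.2500] = 5.3922; exercise value = 4.0000 ≤ continuation, so V_0 = 5.3922

5.39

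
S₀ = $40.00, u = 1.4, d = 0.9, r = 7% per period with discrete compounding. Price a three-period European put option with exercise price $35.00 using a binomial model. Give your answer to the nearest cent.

$1.37

Risk-neutral probability p = (1 + 0.07 − 0.9)/(1.4 − 0.9) = 0.1700/0.5000 = 0.3400
Terminal stock prices: S_uuu = 109.8, S_uud = 70.56, S_udd = 45.36, S_ddd = 29.16
Terminal payoffs (K − S): max(-74.76, 0) = 0, max(-35.56, 0) = 0, max(-10.36, 0) = 0, max(5.84, 0) = 5.84
Node uu (S = 78.4): V_uu = 1/1.07·[0.3400·0.0000 + 0.6600·0.0000] = 0.0000
Node ud (S = 50.4): V_ud = 1/1.07·[0.3400·0.0000 + 0.6600·0.0000] = 0.0000
Node dd (S = 32.4): V_dd = 1/1.07·[0.3400·0.0000 + 0.6600·5.8400] = 3.6022
Node u (S = 56): V_u = 1/1.07·[0.3400·0.0000 + 0.6600·0.0000] = 0.0000
Node d (S = 36): V_d = 1/1.07·[0.3400·0.0000 + 0.6600·3.6022] = 2.2219
Node 0 (S = 40): V_0 = 1/1.07·[0.3400·0.0000 + 0.6600·2.2219] = 1.3705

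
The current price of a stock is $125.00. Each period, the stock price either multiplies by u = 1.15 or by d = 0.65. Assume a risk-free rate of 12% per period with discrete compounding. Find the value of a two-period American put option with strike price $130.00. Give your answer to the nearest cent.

$5.00

Risk-neutral probability p = (1 + 0.12 − 0.65)/(1.15 − 0.65) = 0.4700/0.5000 = 0.9400
Terminal stock prices: S_uu = 165.3, S_ud = 93.44, S_dd = 52.81
Terminal payoffs (K − S): max(-35.31, 0) = 0, max(36.56, 0) = 36.56, max(77.19, 0) = 77.19
Node u (S = 143.8): continuation = 1/1.12·[0.9400·0.0000 + 0.0600·36.5625] = 1.9587; exercise value = 0.0000 ≤ continuation, so V_u = 1.9587
Node d (S = 81.25): continuation = 1/1.12·[0.9400·36.5625 + 0.0600·77.1875] = 34.8214; exercise value = 48.7500 > continuation, so V_d = 48.7500 (exercise)
Node 0 (S = 125): continuation = 1/1.12·[0.9400·1.9587 + 0.0600·48.7500] = 4.2555; exercise value = 5.0000 > continuation, so V_0 = 5.0000 (exercise)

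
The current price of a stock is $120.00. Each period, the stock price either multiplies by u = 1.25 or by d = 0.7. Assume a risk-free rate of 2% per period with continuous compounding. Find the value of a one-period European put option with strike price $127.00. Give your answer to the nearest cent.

$17.61

Risk-neutral probability p = (e^0.02 − 0.7)/(1.25 − 0.7) = 0.3202/0.5500 = 0.5822
Terminal stock prices: S_u = 150, S_d = 84
Terminal payoffs (K − S): max(-23, 0) = 0, max(43, 0) = 43
Node 0 (S = 120): V_0 = e^(−0.02)·[0.5822·0.0000 + 0.4178·43.0000] = 17.6103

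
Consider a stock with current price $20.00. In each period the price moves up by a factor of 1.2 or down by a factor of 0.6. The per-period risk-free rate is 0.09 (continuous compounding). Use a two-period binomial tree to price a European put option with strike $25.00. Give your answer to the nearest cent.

$3.03

Risk-neutral probability p = (e^0.09 − 0.6)/(1.2 − 0.6) = 0.4942/0.6000 = 0.8236
Terminal stock prices: S_uu = 28.8, S_ud = 14.4, S_dd = 7.2
Terminal payoffs (K − S): max(-3.8, 0) = 0, max(10.6, 0) = 10.6, max(17.8, 0) = 17.8
Node u (S = 24): V_u = e^(−0.09)·[0.8236·0.0000 + 0.1764·10.6000] = 1.7087
Node d (S = 12): V_d = e^(−0.09)·[0.8236·10.6000 + 0.1764·17.8000] = 10.8483
Node 0 (S = 20): V_0 = e^(−0.09)·[0.8236·1.7087 + 0.1764·10.8483] = 3.0349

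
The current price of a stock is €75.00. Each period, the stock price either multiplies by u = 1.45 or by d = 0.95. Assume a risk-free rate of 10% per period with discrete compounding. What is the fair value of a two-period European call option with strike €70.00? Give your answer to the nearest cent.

€18.09

Risk-neutral probability p = (1 + 0.1 − 0.95)/(1.45 − 0.95) = 0.1500/0.5000 = 0.3000
Terminal stock prices: S_uu = 157.7, S_ud = 103.3, S_dd = 67.69
Terminal payoffs (S − K): max(87.69, 0) = 87.69, max(33.31, 0) = 33.31, max(-2.312, 0) = 0
Node u (S = 108.8): V_u = 1/1.1·[0.3000·87.6875 + 0.7000·33.3125] = 45.1136
Node d (S = 71.25): V_d = 1/1.1·[0.3000·33.3125 + 0.7000·0.0000] = 9.0852
Node 0 (S = 75): V_0 = 1/1.1·[0.3000·45.1136 + 0.7000·9.0852] = 18.0852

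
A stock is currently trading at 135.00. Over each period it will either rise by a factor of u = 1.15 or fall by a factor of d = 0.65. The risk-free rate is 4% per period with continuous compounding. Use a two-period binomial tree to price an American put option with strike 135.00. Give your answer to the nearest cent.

Risk-neutral probability p = (e^0.04 − 0.65)/(1.15 − 0.65) = 0.3908/0.5000 = 0.7816
Terminal stock prices: S_uu = 178.5, S_ud = 100.9, S_dd = 57.04
Terminal payoffs (K − S): max(-43.54, 0) = 0, max(34.09, 0) = 34.09, max(77.96, 0) = 77.96
Node u (S = 155.2): continuation = e^(−0.04)·[0.7816·0.0000 + 0.2184·34.0875] = 7.1521; exercise value = 0.0000 ≤ continuation, so V_u = 7.1521
Node d (S = 87.75): continuation = e^(−0.04)·[0.7816·34.0875 + 0.2184·77.9625] = 41.9566; exercise value = 47.2500 > continuation, so V_d = 47.2500 (exercise)
Node 0 (S = 135): continuation = e^(−0.04)·[0.7816·7.1521 + 0.2184·47.2500] = 15.2848; exercise value = 0.0000 ≤ continuation, so V_0 = 15.2848

15.28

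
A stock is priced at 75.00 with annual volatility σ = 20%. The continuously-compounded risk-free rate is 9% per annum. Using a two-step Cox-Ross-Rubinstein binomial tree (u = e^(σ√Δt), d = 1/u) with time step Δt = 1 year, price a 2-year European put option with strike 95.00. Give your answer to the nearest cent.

CRR parameters: u = e^(σ√Δt) = e^(0.2·√1) = 1.2214, d = 1/u = 0.8187
Per-period rate: rΔt = 0.09·1 = 0.09, so R = e^0.09 = 1.0942
Risk-neutral probability p = (e^0.09 − 0.8187)/(1.2214 − 0.8187) = 0.2754/0.4027 = 0.6840
Terminal stock prices: S_uu = 111.9, S_ud = 75, S_dd = 50.27
Terminal payoffs (K − S): max(-16.89, 0) = 0, max(20, 0) = 20, max(44.73, 0) = 44.73
Node u (S = 91.61): V_u = e^(−0.09)·[0.6840·0.0000 + 0.3160·20.0000] = 5.7753
Node d (S = 61.4): V_d = e^(−0.09)·[0.6840·20.0000 + 0.3160·44.7260] = 25.4187
Node 0 (S = 75): V_0 = e^(−0.09)·[0.6840·5.7753 + 0.3160·25.4187] = 10.9506

10.95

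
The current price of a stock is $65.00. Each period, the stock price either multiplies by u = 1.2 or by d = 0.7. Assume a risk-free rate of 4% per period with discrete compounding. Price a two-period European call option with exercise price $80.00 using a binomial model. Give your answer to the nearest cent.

Risk-neutral probability p = (1 + 0.04 − 0.7)/(1.2 − 0.7) = 0.3400/0.5000 = 0.6800
Terminal stock prices: S_uu = 93.6, S_ud = 54.6, S_dd = 31.85
Terminal payoffs (S − K): max(13.6, 0) = 13.6, max(-25.4, 0) = 0, max(-48.15, 0) = 0
Node u (S = 78): V_u = 1/1.04·[0.6800·13.6000 + 0.3200·0.0000] = 8.8923
Node d (S = 45.5): V_d = 1/1.04·[0.6800·0.0000 + 0.3200·0.0000] = 0.0000
Node 0 (S = 65): V_0 = 1/1.04·[0.6800·8.8923 + 0.3200·0.0000] = 5.8142

$5.81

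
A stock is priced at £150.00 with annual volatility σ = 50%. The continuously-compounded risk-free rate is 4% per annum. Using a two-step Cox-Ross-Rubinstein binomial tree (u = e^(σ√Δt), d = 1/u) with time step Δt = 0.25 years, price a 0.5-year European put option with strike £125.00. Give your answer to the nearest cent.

CRR parameters: u = e^(σ√Δt) = e^(0.5·√0.25) = 1.2840, d = 1/u = 0.7788
Per-period rate: rΔt = 0.04·0.25 = 0.01, so R = e^0.01 = 1.0101
Risk-neutral probability p = (e^0.01 − 0.7788)/(1.2840 − 0.7788) = 0.2312/0.5052 = 0.4577
Terminal stock prices: S_uu = 247.3, S_ud = 150, S_dd = 90.98
Terminal payoffs (K − S): max(-122.3, 0) = 0, max(-25, 0) = 0, max(34.02, 0) = 34.02
Node u (S = 192.6): V_u = e^(−0.01)·[0.4577·0.0000 + 0.5423·0.0000] = 0.0000
Node d (S = 116.8): V_d = e^(−0.01)·[0.4577·0.0000 + 0.5423·34.0204] = 18.2652
Node 0 (S = 150): V_0 = e^(−0.01)·[0.4577·0.0000 + 0.5423·18.2652] = 9.8063

£9.81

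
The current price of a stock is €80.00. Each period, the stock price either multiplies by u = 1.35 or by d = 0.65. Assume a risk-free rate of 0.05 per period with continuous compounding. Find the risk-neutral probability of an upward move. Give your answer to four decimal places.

Risk-neutral probability p = (e^0.05 − 0.65)/(1.35 − 0.65) = 0.4013/0.7000 = 0.5732

p = 0.5732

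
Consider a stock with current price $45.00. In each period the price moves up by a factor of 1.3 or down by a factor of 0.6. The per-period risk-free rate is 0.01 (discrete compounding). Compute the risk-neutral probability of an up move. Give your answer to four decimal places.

Risk-neutral probability p = (1 + 0.01 − 0.6)/(1.3 − 0.6) = 0.4100/0.7000 = 0.5857

p = 0.5857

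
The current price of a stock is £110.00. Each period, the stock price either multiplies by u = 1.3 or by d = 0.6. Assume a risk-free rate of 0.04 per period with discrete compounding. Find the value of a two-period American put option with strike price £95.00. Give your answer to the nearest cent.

£12.34

Risk-neutral probability p = (1 + 0.04 − 0.6)/(1.3 − 0.6) = 0.4400/0.7000 = 0.6286
Terminal stock prices: S_uu = 185.9, S_ud = 85.8, S_dd = 39.6
Terminal payoffs (K − S): max(-90.9, 0) = 0, max(9.2, 0) = 9.2, max(55.4, 0) = 55.4
Node u (S = 143): continuation = 1/1.04·[0.6286·0.0000 + 0.3714·9.2000] = 3.2857; exercise value = 0.0000 ≤ continuation, so V_u = 3.2857
Node d (S = 66): continuation = 1/1.04·[0.6286·9.2000 + 0.3714·55.4000] = 25.3462; exercise value = 29.0000 > continuation, so V_d = 29.0000 (exercise)
Node 0 (S = 110): continuation = 1/1.04·[0.6286·3.2857 + 0.3714·29.0000] = 12.3430; exercise value = 0.0000 ≤ continuation, so V_0 = 12.3430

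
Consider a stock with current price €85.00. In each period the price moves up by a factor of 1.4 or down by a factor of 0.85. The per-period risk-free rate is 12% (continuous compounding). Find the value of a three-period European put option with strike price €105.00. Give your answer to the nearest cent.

€9.41

Risk-neutral probability p = (e^0.12 − 0.85)/(1.4 − 0.85) = 0.2775/0.5500 = 0.5045
Terminal stock prices: S_uuu = 233.2, S_uud = 141.6, S_udd = 85.98, S_ddd = 52.2
Terminal payoffs (K − S): max(-128.2, 0) = 0, max(-36.61, 0) = 0, max(19.02, 0) = 19.02, max(52.8, 0) = 52.8
Node uu (S = 166.6): V_uu = e^(−0.12)·[0.5045·0.0000 + 0.4955·0.0000] = 0.0000
Node ud (S = 101.1): V_ud = e^(−0.12)·[0.5045·0.0000 + 0.4955·19.0225] = 8.3591
Node dd (S = 61.41): V_dd = e^(−0.12)·[0.5045·19.0225 + 0.4955·52.7994] = 31.7141
Node u (S = 119): V_u = e^(−0.12)·[0.5045·0.0000 + 0.4955·8.3591] = 3.6733
Node d (S = 72.25): V_d = e^(−0.12)·[0.5045·8.3591 + 0.4955·31.7141] = 17.6769
Node 0 (S = 85): V_0 = e^(−0.12)·[0.5045·3.6733 + 0.4955·17.6769] = 9.4116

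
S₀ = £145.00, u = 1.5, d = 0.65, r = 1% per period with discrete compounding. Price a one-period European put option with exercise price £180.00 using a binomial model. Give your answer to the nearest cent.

Risk-neutral probability p = (1 + 0.01 − 0.65)/(1.5 − 0.65) = 0.3600/0.8500 = 0.4235
Terminal stock prices: S_u = 217.5, S_d = 94.25
Terminal payoffs (K − S): max(-37.5, 0) = 0, max(85.75, 0) = 85.75
Node 0 (S = 145): V_0 = 1/1.01·[0.4235·0.0000 + 0.5765·85.7500] = 48.9429

£48.94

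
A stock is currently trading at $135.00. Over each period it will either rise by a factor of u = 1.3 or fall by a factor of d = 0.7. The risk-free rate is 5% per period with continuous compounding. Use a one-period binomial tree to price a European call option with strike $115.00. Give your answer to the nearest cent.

Risk-neutral probability p = (e^0.05 − 0.7)/(1.3 − 0.7) = 0.3513/0.6000 = 0.5855
Terminal stock prices: S_u = 175.5, S_d = 94.5
Terminal payoffs (S − K): max(60.5, 0) = 60.5, max(-20.5, 0) = 0
Node 0 (S = 135): V_0 = e^(−0.05)·[0.5855·60.5000 + 0.4145·0.0000] = 33.6924

$33.69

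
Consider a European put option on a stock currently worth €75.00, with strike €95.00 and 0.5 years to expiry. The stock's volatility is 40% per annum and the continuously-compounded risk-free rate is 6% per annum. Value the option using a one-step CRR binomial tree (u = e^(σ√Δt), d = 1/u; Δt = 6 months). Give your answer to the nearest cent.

€19.31

CRR parameters: u = e^(σ√Δt) = e^(0.4·√0.5) = 1.3269, d = 1/u = 0.7536
Per-period rate: rΔt = 0.06·0.5 = 0.03, so R = e^0.03 = 1.0305
Risk-neutral probability p = (e^0.03 − 0.7536)/(1.3269 − 0.7536) = 0.2768/0.5733 = 0.4829
Terminal stock prices: S_u = 99.52, S_d = 56.52
Terminal payoffs (K − S): max(-4.517, 0) = 0, max(38.48, 0) = 38.48
Node 0 (S = 75): V_0 = e^(−0.03)·[0.4829·0.0000 + 0.5171·38.4771] = 19.3092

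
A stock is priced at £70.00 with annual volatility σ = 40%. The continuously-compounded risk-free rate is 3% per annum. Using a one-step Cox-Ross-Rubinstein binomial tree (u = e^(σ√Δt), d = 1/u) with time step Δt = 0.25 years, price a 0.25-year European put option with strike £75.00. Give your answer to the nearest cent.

CRR parameters: u = e^(σ√Δt) = e^(0.4·√0.25) = 1.2214, d = 1/u = 0.8187
Per-period rate: rΔt = 0.03·0.25 = 0.0075, so R = e^0.0075 = 1.0075
Risk-neutral probability p = (e^0.0075 − 0.8187)/(1.2214 − 0.8187) = 0.1888/0.4027 = 0.4689
Terminal stock prices: S_u = 85.5, S_d = 57.31
Terminal payoffs (K − S): max(-10.5, 0) = 0, max(17.69, 0) = 17.69
Node 0 (S = 70): V_0 = e^(−0.0075)·[0.4689·0.0000 + 0.5311·17.6888] = 9.3250

£9.33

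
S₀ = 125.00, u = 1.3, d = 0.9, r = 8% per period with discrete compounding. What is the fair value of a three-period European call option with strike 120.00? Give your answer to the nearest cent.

Risk-neutral probability p = (1 + 0.08 − 0.9)/(1.3 − 0.9) = 0.1800/0.4000 = 0.4500
Terminal stock prices: S_uuu = 274.6, S_uud = 190.1, S_udd = 131.6, S_ddd = 91.13
Terminal payoffs (S − K): max(154.6, 0) = 154.6, max(70.13, 0) = 70.13, max(11.62, 0) = 11.62, max(-28.87, 0) = 0
Node uu (S = 211.3): V_uu = 1/1.08·[0.4500·154.6250 + 0.5500·70.1250] = 100.1389
Node ud (S = 146.2): V_ud = 1/1.08·[0.4500·70.1250 + 0.5500·11.6250] = 35.1389
Node dd (S = 101.2): V_dd = 1/1.08·[0.4500·11.6250 + 0.5500·0.0000] = 4.8438
Node u (S = 162.5): V_u = 1/1.08·[0.4500·100.1389 + 0.5500·35.1389] = 59.6193
Node d (S = 112.5): V_d = 1/1.08·[0.4500·35.1389 + 0.5500·4.8438] = 17.1079
Node 0 (S = 125): V_0 = 1/1.08·[0.4500·59.6193 + 0.5500·17.1079] = 33.5538

33.55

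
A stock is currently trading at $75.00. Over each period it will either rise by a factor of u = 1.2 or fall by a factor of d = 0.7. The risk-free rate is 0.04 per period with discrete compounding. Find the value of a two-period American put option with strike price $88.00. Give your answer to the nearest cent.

Risk-neutral probability p = (1 + 0.04 − 0.7)/(1.2 − 0.7) = 0.3400/0.5000 = 0.6800
Terminal stock prices: S_uu = 108, S_ud = 63, S_dd = 36.75
Terminal payoffs (K − S): max(-20, 0) = 0, max(25, 0) = 25, max(51.25, 0) = 51.25
Node u (S = 90): continuation = 1/1.04·[0.6800·0.0000 + 0.3200·25.0000] = 7.6923; exercise value = 0.0000 ≤ continuation, so V_u = 7.6923
Node d (S = 52.5): continuation = 1/1.04·[0.6800·25.0000 + 0.3200·51.2500] = 32.1154; exercise value = 35.5000 > continuation, so V_d = 35.5000 (exercise)
Node 0 (S = 75): continuation = 1/1.04·[0.6800·7.6923 + 0.3200·35.5000] = 15.9527; exercise value = 13.0000 ≤ continuation, so V_0 = 15.9527

$15.95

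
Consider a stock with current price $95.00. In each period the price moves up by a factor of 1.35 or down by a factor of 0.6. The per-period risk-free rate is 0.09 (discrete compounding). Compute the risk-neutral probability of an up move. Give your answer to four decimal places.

p = 0.6533

Risk-neutral probability p = (1 + 0.09 − 0.6)/(1.35 − 0.6) = 0.4900/0.7500 = 0.6533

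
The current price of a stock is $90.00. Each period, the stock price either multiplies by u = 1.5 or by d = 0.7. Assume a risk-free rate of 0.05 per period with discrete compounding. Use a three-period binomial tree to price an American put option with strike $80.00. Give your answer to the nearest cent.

$13.62

Risk-neutral probability p = (1 + 0.05 − 0.7)/(1.5 − 0.7) = 0.3500/0.8000 = 0.4375
Terminal stock prices: S_uuu = 303.8, S_uud = 141.8, S_udd = 66.15, S_ddd = 30.87
Terminal payoffs (K − S): max(-223.8, 0) = 0, max(-61.75, 0) = 0, max(13.85, 0) = 13.85, max(49.13, 0) = 49.13
Node uu (S = 202.5): continuation = 1/1.05·[0.4375·0.0000 + 0.5625·0.0000] = 0.0000; exercise value = 0.0000 ≤ continuation, so V_uu = 0.0000
Node ud (S = 94.5): continuation = 1/1.05·[0.4375·0.0000 + 0.5625·13.8500] = 7.4196; exercise value = 0.0000 ≤ continuation, so V_ud = 7.4196
Node dd (S = 44.1): continuation = 1/1.05·[0.4375·13.8500 + 0.5625·49.1300] = 32.0905; exercise value = 35.9000 > continuation, so V_dd = 35.9000 (exercise)
Node u (S = 135): continuation = 1/1.05·[0.4375·0.0000 + 0.5625·7.4196] = 3.9748; exercise value = 0.0000 ≤ continuation, so V_u = 3.9748
Node d (S = 63): continuation = 1/1.05·[0.4375·7.4196 + 0.5625·35.9000] = 22.3237; exercise value = 17.0000 ≤ continuation, so V_d = 22.3237
Node 0 (S = 90): continuation = 1/1.05·[0.4375·3.9748 + 0.5625·22.3237] = 13.6153; exercise value = 0.0000 ≤ continuation, so V_0 = 13.6153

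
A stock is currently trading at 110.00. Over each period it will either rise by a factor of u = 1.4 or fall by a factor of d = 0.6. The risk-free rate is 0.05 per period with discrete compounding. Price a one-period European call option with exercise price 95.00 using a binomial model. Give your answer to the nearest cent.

31.61

Risk-neutral probability p = (1 + 0.05 − 0.6)/(1.4 − 0.6) = 0.4500/0.8000 = 0.5625
Terminal stock prices: S_u = 154, S_d = 66
Terminal payoffs (S − K): max(59, 0) = 59, max(-29, 0) = 0
Node 0 (S = 110): V_0 = 1/1.05·[0.5625·59.0000 + 0.4375·0.0000] = 31.6071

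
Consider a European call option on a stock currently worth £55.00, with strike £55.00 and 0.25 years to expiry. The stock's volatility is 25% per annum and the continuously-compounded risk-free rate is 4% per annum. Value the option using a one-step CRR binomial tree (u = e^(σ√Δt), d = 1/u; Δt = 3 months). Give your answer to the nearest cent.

£3.69

CRR parameters: u = e^(σ√Δt) = e^(0.25·√0.25) = 1.1331, d = 1/u = 0.8825
Per-period rate: rΔt = 0.04·0.25 = 0.01, so R = e^0.01 = 1.0101
Risk-neutral probability p = (e^0.01 − 0.8825)/(1.1331 − 0.8825) = 0.1276/0.2507 = 0.5089
Terminal stock prices: S_u = 62.32, S_d = 48.54
Terminal payoffs (S − K): max(7.323, 0) = 7.323, max(-6.463, 0) = 0
Node 0 (S = 55): V_0 = e^(−0.01)·[0.5089·7.3232 + 0.4911·0.0000] = 3.6896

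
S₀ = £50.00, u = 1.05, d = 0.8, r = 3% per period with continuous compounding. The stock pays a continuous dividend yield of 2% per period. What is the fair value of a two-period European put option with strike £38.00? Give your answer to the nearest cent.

Per-period risk-free factor R = e^0.03 = 1.0305; dividend-adjusted growth = e^(0.03−0.02) = 1.0101.
Risk-neutral probability p = (1.0101 − 0.8)/(1.05 − 0.8) = 0.2101/0.2500 = 0.8402
Terminal stock prices: S_uu = 55.12, S_ud = 42, S_dd = 32
Terminal payoffs (K − S): max(-17.12, 0) = 0, max(-4, 0) = 0, max(6, 0) = 6
Node u (S = 52.5): V_u = e^(−0.03)·[0.8402·0.0000 + 0.1598·0.0000] = 0.0000
Node d (S = 40): V_d = e^(−0.03)·[0.8402·0.0000 + 0.1598·6.0000] = 0.9305
Node 0 (S = 50): V_0 = e^(−0.03)·[0.8402·0.0000 + 0.1598·0.9305] = 0.1443

£0.14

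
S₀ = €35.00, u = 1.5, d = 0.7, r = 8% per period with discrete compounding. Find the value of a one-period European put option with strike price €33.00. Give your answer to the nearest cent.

Risk-neutral probability p = (1 + 0.08 − 0.7)/(1.5 − 0.7) = 0.3800/0.8000 = 0.4750
Terminal stock prices: S_u = 52.5, S_d = 24.5
Terminal payoffs (K − S): max(-19.5, 0) = 0, max(8.5, 0) = 8.5
Node 0 (S = 35): V_0 = 1/1.08·[0.4750·0.0000 + 0.5250·8.5000] = 4.1319

€4.13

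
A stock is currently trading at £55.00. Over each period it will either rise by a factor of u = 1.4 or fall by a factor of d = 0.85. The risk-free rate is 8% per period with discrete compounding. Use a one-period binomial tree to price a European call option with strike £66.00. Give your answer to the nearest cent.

Risk-neutral probability p = (1 + 0.08 − 0.85)/(1.4 − 0.85) = 0.2300/0.5500 = 0.4182
Terminal stock prices: S_u = 77, S_d = 46.75
Terminal payoffs (S − K): max(11, 0) = 11, max(-19.25, 0) = 0
Node 0 (S = 55): V_0 = 1/1.08·[0.4182·11.0000 + 0.5818·0.0000] = 4.2593

£4.26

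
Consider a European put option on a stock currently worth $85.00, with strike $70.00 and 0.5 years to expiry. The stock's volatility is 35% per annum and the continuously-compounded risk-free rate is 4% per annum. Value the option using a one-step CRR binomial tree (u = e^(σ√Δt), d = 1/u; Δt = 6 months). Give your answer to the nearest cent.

$1.86

CRR parameters: u = e^(σ√Δt) = e^(0.35·√0.5) = 1.2808, d = 1/u = 0.7808
Per-period rate: rΔt = 0.04·0.5 = 0.02, so R = e^0.02 = 1.0202
Risk-neutral probability p = (e^0.02 − 0.7808)/(1.2808 − 0.7808) = 0.2394/0.5000 = 0.4788
Terminal stock prices: S_u = 108.9, S_d = 66.36
Terminal payoffs (K − S): max(-38.87, 0) = 0, max(3.635, 0) = 3.635
Node 0 (S = 85): V_0 = e^(−0.02)·[0.4788·0.0000 + 0.5212·3.6354] = 1.8571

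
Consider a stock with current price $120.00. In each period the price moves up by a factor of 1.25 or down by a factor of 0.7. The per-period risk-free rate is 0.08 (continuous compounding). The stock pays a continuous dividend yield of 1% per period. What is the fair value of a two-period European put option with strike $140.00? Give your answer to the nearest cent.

Per-period risk-free factor R = e^0.08 = 1.0833; dividend-adjusted growth = e^(0.08−0.01) = 1.0725.
Risk-neutral probability p = (1.0725 − 0.7)/(1.25 − 0.7) = 0.3725/0.5500 = 0.6773
Terminal stock prices: S_uu = 187.5, S_ud = 105, S_dd = 58.8
Terminal payoffs (K − S): max(-47.5, 0) = 0, max(35, 0) = 35, max(81.2, 0) = 81.2
Node u (S = 150): V_u = e^(−0.08)·[0.6773·0.0000 + 0.3227·35.0000] = 10.4265
Node d (S = 84): V_d = e^(−0.08)·[0.6773·35.0000 + 0.3227·81.2000] = 46.0721
Node 0 (S = 120): V_0 = e^(−0.08)·[0.6773·10.4265 + 0.3227·46.0721] = 20.2438

$20.24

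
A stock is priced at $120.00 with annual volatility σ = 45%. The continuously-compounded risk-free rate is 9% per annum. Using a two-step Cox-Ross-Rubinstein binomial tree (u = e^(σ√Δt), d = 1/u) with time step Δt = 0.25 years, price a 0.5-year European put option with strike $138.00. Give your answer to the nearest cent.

CRR parameters: u = e^(σ√Δt) = e^(0.45·√0.25) = 1.2523, d = 1/u = 0.7985
Per-period rate: rΔt = 0.09·0.25 = 0.0225, so R = e^0.0225 = 1.0228
Risk-neutral probability p = (e^0.0225 − 0.7985)/(1.2523 − 0.7985) = 0.2242/0.4538 = 0.4941
Terminal stock prices: S_uu = 188.2, S_ud = 120, S_dd = 76.52
Terminal payoffs (K − S): max(-50.2, 0) = 0, max(18, 0) = 18, max(61.48, 0) = 61.48
Node u (S = 150.3): V_u = e^(−0.0225)·[0.4941·0.0000 + 0.5059·18.0000] = 8.9031
Node d (S = 95.82): V_d = e^(−0.0225)·[0.4941·18.0000 + 0.5059·61.4846] = 39.1077
Node 0 (S = 120): V_0 = e^(−0.0225)·[0.4941·8.9031 + 0.5059·39.1077] = 23.6447

$23.64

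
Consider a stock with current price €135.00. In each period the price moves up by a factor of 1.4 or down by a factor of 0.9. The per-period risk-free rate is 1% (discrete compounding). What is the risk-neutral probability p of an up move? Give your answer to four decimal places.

Risk-neutral probability p = (1 + 0.01 − 0.9)/(1.4 − 0.9) = 0.1100/0.5000 = 0.2200

p = 0.2200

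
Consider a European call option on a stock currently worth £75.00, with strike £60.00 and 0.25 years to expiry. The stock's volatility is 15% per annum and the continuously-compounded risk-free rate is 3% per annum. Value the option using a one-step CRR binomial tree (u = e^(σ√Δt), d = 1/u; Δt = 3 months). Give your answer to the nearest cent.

CRR parameters: u = e^(σ√Δt) = e^(0.15·√0.25) = 1.0779, d = 1/u = 0.9277
Per-period rate: rΔt = 0.03·0.25 = 0.0075, so R = e^0.0075 = 1.0075
Risk-neutral probability p = (e^0.0075 − 0.9277)/(1.0779 − 0.9277) = 0.0798/0.1501 = 0.5314
Terminal stock prices: S_u = 80.84, S_d = 69.58
Terminal payoffs (S − K): max(20.84, 0) = 20.84, max(9.581, 0) = 9.581
Node 0 (S = 75): V_0 = e^(−0.0075)·[0.5314·20.8413 + 0.4686·9.5808] = 15.4483

£15.45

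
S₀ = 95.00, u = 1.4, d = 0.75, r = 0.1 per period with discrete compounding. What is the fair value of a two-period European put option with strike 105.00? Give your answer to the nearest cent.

Risk-neutral probability p = (1 + 0.1 − 0.75)/(1.4 − 0.75) = 0.3500/0.6500 = 0.5385
Terminal stock prices: S_uu = 186.2, S_ud = 99.75, S_dd = 53.44
Terminal payoffs (K − S): max(-81.2, 0) = 0, max(5.25, 0) = 5.25, max(51.56, 0) = 51.56
Node u (S = 133): V_u = 1/1.1·[0.5385·0.0000 + 0.4615·5.2500] = 2.2028
Node d (S = 71.25): V_d = 1/1.1·[0.5385·5.2500 + 0.4615·51.5625] = 24.2045
Node 0 (S = 95): V_0 = 1/1.1·[0.5385·2.2028 + 0.4615·24.2045] = 11.2340

11.23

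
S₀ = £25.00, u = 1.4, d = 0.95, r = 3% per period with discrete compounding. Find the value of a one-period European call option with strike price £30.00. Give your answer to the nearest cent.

Risk-neutral probability p = (1 + 0.03 − 0.95)/(1.4 − 0.95) = 0.0800/0.4500 = 0.1778
Terminal stock prices: S_u = 35, S_d = 23.75
Terminal payoffs (S − K): max(5, 0) = 5, max(-6.25, 0) = 0
Node 0 (S = 25): V_0 = 1/1.03·[0.1778·5.0000 + 0.8222·0.0000] = 0.8630

£0.86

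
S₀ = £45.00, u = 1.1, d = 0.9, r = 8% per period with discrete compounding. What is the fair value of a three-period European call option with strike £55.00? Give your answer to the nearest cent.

Risk-neutral probability p = (1 + 0.08 − 0.9)/(1.1 − 0.9) = 0.1800/0.2000 = 0.9000
Terminal stock prices: S_uuu = 59.9, S_uud = 49.01, S_udd = 40.1, S_ddd = 32.81
Terminal payoffs (S − K): max(4.895, 0) = 4.895, max(-5.995, 0) = 0, max(-14.9, 0) = 0, max(-22.19, 0) = 0
Node uu (S = 54.45): V_uu = 1/1.08·[0.9000·4.8950 + 0.1000·0.0000] = 4.0792
Node ud (S = 44.55): V_ud = 1/1.08·[0.9000·0.0000 + 0.1000·0.0000] = 0.0000
Node dd (S = 36.45): V_dd = 1/1.08·[0.9000·0.0000 + 0.1000·0.0000] = 0.0000
Node u (S = 49.5): V_u = 1/1.08·[0.9000·4.0792 + 0.1000·0.0000] = 3.3993
Node d (S = 40.5): V_d = 1/1.08·[0.9000·0.0000 + 0.1000·0.0000] = 0.0000
Node 0 (S = 45): V_0 = 1/1.08·[0.9000·3.3993 + 0.1000·0.0000] = 2.8328

£2.83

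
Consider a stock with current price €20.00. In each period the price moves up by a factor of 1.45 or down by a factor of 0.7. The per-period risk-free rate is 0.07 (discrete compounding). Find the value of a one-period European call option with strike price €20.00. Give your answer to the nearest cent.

€4.15

Risk-neutral probability p = (1 + 0.07 − 0.7)/(1.45 − 0.7) = 0.3700/0.7500 = 0.4933
Terminal stock prices: S_u = 29, S_d = 14
Terminal payoffs (S − K): max(9, 0) = 9, max(-6, 0) = 0
Node 0 (S = 20): V_0 = 1/1.07·[0.4933·9.0000 + 0.5067·0.0000] = 4.1495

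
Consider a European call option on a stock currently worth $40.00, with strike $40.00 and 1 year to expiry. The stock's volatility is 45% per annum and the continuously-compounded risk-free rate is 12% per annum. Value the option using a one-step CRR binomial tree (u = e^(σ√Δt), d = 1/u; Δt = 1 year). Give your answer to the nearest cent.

CRR parameters: u = e^(σ√Δt) = e^(0.45·√1) = 1.5683, d = 1/u = 0.6376
Per-period rate: rΔt = 0.12·1 = 0.12, so R = e^0.12 = 1.1275
Risk-neutral probability p = (e^0.12 − 0.6376)/(1.5683 − 0.6376) = 0.4899/0.9307 = 0.5264
Terminal stock prices: S_u = 62.73, S_d = 25.51
Terminal payoffs (S − K): max(22.73, 0) = 22.73, max(-14.49, 0) = 0
Node 0 (S = 40): V_0 = e^(−0.12)·[0.5264·22.7325 + 0.4736·0.0000] = 10.6123

$10.61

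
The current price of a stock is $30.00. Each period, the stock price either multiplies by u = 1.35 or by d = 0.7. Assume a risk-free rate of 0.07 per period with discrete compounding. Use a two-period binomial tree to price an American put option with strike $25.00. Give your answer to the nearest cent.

Risk-neutral probability p = (1 + 0.07 − 0.7)/(1.35 − 0.7) = 0.3700/0.6500 = 0.5692
Terminal stock prices: S_uu = 54.68, S_ud = 28.35, S_dd = 14.7
Terminal payoffs (K − S): max(-29.68, 0) = 0, max(-3.35, 0) = 0, max(10.3, 0) = 10.3
Node u (S = 40.5): continuation = 1/1.07·[0.5692·0.0000 + 0.4308·0.0000] = 0.0000; exercise value = 0.0000 ≤ continuation, so V_u = 0.0000
Node d (S = 21): continuation = 1/1.07·[0.5692·0.0000 + 0.4308·10.3000] = 4.1467; exercise value = 4.0000 ≤ continuation, so V_d = 4.1467
Node 0 (S = 30): continuation = 1/1.07·[0.5692·0.0000 + 0.4308·4.1467] = 1.6694; exercise value = 0.0000 ≤ continuation, so V_0 = 1.6694

$1.67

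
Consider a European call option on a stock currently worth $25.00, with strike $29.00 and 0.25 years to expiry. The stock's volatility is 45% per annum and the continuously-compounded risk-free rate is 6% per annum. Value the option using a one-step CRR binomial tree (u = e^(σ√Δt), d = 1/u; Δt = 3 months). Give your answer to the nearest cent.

$1.09

CRR parameters: u = e^(σ√Δt) = e^(0.45·√0.25) = 1.2523, d = 1/u = 0.7985
Per-period rate: rΔt = 0.06·0.25 = 0.015, so R = e^0.015 = 1.0151
Risk-neutral probability p = (e^0.015 − 0.7985)/(1.2523 − 0.7985) = 0.2166/0.4538 = 0.4773
Terminal stock prices: S_u = 31.31, S_d = 19.96
Terminal payoffs (S − K): max(2.308, 0) = 2.308, max(-9.037, 0) = 0
Node 0 (S = 25): V_0 = e^(−0.015)·[0.4773·2.3081 + 0.5227·0.0000] = 1.0852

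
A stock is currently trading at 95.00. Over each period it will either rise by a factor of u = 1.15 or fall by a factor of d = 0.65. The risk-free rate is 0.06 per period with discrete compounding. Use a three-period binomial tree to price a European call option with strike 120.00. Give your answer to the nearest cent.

11.33

Risk-neutral probability p = (1 + 0.06 − 0.65)/(1.15 − 0.65) = 0.4100/0.5000 = 0.8200
Terminal stock prices: S_uuu = 144.5, S_uud = 81.66, S_udd = 46.16, S_ddd = 26.09
Terminal payoffs (S − K): max(24.48, 0) = 24.48, max(-38.34, 0) = 0, max(-73.84, 0) = 0, max(-93.91, 0) = 0
Node uu (S = 125.6): V_uu = 1/1.06·[0.8200·24.4831 + 0.1800·0.0000] = 18.9398
Node ud (S = 71.01): V_ud = 1/1.06·[0.8200·0.0000 + 0.1800·0.0000] = 0.0000
Node dd (S = 40.14): V_dd = 1/1.06·[0.8200·0.0000 + 0.1800·0.0000] = 0.0000
Node u (S = 109.2): V_u = 1/1.06·[0.8200·18.9398 + 0.1800·0.0000] = 14.6515
Node d (S = 61.75): V_d = 1/1.06·[0.8200·0.0000 + 0.1800·0.0000] = 0.0000
Node 0 (S = 95): V_0 = 1/1.06·[0.8200·14.6515 + 0.1800·0.0000] = 11.3342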